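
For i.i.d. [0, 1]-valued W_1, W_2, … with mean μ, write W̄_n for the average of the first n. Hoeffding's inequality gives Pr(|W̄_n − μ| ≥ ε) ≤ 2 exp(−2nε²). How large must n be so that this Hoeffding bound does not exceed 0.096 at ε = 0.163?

58

Require 2·exp(−2nε²) ≤ 0.096, i.e. 2nε² ≥ ln(2/0.096) = 3.036554.
So n ≥ 3.036554 / (2·0.163²) = 57.145.
The smallest integer n is 58.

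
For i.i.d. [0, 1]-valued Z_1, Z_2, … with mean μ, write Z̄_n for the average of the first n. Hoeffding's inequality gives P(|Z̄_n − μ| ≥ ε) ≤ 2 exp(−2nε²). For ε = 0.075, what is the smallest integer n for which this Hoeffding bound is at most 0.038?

353

Require 2·exp(−2nε²) ≤ 0.038, i.e. 2nε² ≥ ln(2/0.038) = 3.963316.
So n ≥ 3.963316 / (2·0.075²) = 352.295.
The smallest integer n is 353.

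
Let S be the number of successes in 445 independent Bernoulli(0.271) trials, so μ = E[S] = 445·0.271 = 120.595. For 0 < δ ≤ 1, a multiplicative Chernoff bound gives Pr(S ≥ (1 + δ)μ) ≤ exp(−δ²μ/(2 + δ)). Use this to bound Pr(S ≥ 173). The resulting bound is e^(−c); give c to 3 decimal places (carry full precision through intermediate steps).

Write 173 = (1 + δ)μ, so δ = 173/120.595 − 1 = 0.4345537…
Then the exponent is δ²μ/(2 + δ) = (173 − μ)² / (μ·(2 + δ)) = 9.353988.

9.354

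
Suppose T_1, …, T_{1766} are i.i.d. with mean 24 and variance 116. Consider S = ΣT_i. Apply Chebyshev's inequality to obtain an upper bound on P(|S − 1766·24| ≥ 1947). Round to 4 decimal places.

0.0540

Var(S) = n·Var(T_i) = 1766·116 = 204856.
Chebyshev: P(|S − 1766·24| ≥ 1947) ≤ Var(S)/1947² = 204856/3790809 = 0.0540.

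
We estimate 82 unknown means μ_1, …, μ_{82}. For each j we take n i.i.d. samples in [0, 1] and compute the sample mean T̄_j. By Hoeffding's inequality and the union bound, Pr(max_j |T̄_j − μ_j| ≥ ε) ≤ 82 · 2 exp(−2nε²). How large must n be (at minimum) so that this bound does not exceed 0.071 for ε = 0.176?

Need 2·82·exp(−2nε²) ≤ 0.071, i.e. exp(−2nε²) ≤ 0.071/164.
So 2nε² ≥ ln(164/0.071) = 7.744942.
Hence n ≥ 7.744942/(2·0.176²) = 125.015.
The smallest integer n is 126.

126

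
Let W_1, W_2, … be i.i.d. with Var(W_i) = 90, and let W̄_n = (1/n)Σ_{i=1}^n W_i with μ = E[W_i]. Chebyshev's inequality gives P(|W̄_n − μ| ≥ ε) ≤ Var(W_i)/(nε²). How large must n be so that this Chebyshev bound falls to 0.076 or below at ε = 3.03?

129

Require 90/(n·3.03²) ≤ 0.076, i.e. n ≥ 90/(0.076·3.03²) = 128.986.
The smallest integer n is 129.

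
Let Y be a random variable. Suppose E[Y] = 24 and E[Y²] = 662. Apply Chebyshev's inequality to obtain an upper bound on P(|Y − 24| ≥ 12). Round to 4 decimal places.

0.5972

Var(Y) = E[Y²] − (E[Y])² = 662 − 576 = 86.
Chebyshev's inequality: P(|Y − μ| ≥ t) ≤ Var(Y)/t² = 86/144 = 0.5972.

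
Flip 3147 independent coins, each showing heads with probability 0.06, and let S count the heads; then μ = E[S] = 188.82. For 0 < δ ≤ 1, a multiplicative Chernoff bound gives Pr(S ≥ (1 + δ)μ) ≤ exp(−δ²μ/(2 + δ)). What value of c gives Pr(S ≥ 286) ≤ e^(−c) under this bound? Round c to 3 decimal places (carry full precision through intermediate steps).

Write 286 = (1 + δ)μ, so δ = 286/188.82 − 1 = 0.5146701…
Then the exponent is δ²μ/(2 + δ) = (286 − μ)² / (μ·(2 + δ)) = 19.889542.

19.890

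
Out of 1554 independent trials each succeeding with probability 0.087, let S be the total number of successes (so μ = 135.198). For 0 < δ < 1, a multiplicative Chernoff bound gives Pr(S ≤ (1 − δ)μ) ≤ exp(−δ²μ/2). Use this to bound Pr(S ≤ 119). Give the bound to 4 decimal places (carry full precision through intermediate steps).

Write 119 = (1 − δ)μ, so δ = 1 − 119/135.198 = 0.1198095…
Then the exponent is δ²μ/2 = (μ − 119)²/(2μ) = 0.970337.
Bound = exp(−0.970337) = 0.37896.

0.3790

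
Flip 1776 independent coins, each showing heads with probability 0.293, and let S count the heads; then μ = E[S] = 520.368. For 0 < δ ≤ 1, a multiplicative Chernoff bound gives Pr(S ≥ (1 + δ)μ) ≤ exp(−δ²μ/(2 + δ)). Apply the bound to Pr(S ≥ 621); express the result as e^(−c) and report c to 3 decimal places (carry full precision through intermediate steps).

8.873

Write 621 = (1 + δ)μ, so δ = 621/520.368 − 1 = 0.1933862…
Then the exponent is δ²μ/(2 + δ) = (621 − μ)² / (μ·(2 + δ)) = 8.872510.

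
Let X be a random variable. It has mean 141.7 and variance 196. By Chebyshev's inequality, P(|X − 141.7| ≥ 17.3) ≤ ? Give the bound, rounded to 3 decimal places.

Chebyshev: P(|X − μ| ≥ t) ≤ Var(X)/t².
Bound = 196 / 299.29 = 0.6549.

0.655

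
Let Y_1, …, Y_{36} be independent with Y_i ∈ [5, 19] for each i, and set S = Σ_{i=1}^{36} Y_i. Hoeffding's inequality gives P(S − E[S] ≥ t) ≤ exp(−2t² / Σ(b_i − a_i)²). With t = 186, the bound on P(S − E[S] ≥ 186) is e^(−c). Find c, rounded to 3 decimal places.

Σ(b_i − a_i)² = 36·(14)² = 7056.
c = 2t²/7056 = 2·186²/7056 = 9.8061.

9.806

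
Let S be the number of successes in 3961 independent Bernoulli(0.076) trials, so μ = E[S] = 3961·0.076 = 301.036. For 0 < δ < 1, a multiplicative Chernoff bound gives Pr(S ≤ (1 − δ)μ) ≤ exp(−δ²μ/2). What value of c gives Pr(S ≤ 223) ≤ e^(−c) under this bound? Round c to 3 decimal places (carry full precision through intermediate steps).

Write 223 = (1 − δ)μ, so δ = 1 − 223/301.036 = 0.2592248…
Then the exponent is δ²μ/2 = (μ − 223)²/(2μ) = 10.114434.

10.114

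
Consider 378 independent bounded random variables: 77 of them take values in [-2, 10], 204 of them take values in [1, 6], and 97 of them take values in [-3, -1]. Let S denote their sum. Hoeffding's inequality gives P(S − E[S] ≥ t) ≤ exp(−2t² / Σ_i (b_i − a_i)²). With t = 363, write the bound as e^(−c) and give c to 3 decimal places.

15.899

Σ(b_i − a_i)² = 77·12² + 204·5² + 97·2² = 16576.
c = 2t² / 16576 = 2·363² / 16576 = 15.8988.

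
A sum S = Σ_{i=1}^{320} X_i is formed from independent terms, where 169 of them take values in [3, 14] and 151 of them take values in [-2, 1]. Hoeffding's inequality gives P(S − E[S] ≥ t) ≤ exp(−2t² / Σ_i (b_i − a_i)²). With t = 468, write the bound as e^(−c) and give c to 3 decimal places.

20.087

Σ(b_i − a_i)² = 169·11² + 151·3² = 21808.
c = 2t² / 21808 = 2·468² / 21808 = 20.0866.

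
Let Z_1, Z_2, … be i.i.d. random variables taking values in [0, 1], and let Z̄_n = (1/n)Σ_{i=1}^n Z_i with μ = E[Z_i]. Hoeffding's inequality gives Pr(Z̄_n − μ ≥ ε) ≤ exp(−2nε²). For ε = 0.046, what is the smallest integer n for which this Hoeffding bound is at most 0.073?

Require exp(−2nε²) ≤ 0.073, i.e. 2nε² ≥ ln(1/0.073) = 2.617296.
So n ≥ 2.617296 / (2·0.046²) = 618.454.
The smallest integer n is 619.

619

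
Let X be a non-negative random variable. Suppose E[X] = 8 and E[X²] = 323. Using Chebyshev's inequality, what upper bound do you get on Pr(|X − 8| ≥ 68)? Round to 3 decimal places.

0.056

Var(X) = E[X²] − (E[X])² = 323 − 64 = 259.
Chebyshev's inequality: Pr(|X − μ| ≥ t) ≤ Var(X)/t² = 259/4624 = 0.0560.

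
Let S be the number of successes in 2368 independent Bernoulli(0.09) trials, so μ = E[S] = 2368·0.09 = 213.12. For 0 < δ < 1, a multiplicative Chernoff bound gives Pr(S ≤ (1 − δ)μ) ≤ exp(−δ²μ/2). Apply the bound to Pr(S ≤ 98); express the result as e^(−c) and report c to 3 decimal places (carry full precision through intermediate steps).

31.092

Write 98 = (1 − δ)μ, so δ = 1 − 98/213.12 = 0.5401652…
Then the exponent is δ²μ/2 = (μ − 98)²/(2μ) = 31.091907.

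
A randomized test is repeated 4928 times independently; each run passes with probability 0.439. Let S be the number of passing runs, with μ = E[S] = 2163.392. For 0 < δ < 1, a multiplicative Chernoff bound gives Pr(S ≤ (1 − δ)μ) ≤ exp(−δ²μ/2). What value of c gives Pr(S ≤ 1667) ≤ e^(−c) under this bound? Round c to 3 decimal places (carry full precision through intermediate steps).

Write 1667 = (1 − δ)μ, so δ = 1 − 1667/2163.392 = 0.2294508…
Then the exponent is δ²μ/2 = (μ − 1667)²/(2μ) = 56.948768.

56.949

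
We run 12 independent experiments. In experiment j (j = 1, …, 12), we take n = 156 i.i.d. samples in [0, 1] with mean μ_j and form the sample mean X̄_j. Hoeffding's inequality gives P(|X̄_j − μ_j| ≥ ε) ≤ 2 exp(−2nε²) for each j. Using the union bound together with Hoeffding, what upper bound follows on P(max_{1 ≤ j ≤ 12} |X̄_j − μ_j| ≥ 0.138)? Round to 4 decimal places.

Per-experiment Hoeffding bound: 2·exp(−2·156·0.138²) = 2·exp(−5.94173) = 0.005255.
Union bound over 12 events: 12·0.005255 = 0.06306.

0.0631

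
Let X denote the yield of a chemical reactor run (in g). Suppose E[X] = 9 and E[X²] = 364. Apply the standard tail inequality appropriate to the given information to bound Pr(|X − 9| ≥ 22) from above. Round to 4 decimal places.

0.5847

The first two moments determine the variance, so Chebyshev's inequality is the sharpest standard bound available.
Var(X) = E[X²] − (E[X])² = 364 − 81 = 283.
Chebyshev's inequality: Pr(|X − μ| ≥ t) ≤ Var(X)/t² = 283/484 = 0.5847.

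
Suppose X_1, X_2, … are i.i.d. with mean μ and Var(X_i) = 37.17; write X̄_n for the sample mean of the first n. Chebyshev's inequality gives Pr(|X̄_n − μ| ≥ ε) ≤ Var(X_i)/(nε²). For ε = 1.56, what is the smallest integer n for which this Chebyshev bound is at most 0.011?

1389

Require 37.17/(n·1.56²) ≤ 0.011, i.e. n ≥ 37.17/(0.011·1.56²) = 1388.515.
The smallest integer n is 1389.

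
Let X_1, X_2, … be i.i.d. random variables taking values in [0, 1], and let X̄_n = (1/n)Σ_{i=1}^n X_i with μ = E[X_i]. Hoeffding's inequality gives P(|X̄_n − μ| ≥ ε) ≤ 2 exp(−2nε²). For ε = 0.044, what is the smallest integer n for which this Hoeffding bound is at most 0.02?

Require 2·exp(−2nε²) ≤ 0.02, i.e. 2nε² ≥ ln(2/0.02) = 4.605170.
So n ≥ 4.605170 / (2·0.044²) = 1189.352.
The smallest integer n is 1190.

1190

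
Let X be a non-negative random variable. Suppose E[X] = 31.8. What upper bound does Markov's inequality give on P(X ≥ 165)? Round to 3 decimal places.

Markov's inequality: for a non-negative random variable, P(X ≥ a) ≤ E[X]/a.
Here E[X] = 31.8 and a = 165, so the bound is 31.8/165 = 0.1927.

0.193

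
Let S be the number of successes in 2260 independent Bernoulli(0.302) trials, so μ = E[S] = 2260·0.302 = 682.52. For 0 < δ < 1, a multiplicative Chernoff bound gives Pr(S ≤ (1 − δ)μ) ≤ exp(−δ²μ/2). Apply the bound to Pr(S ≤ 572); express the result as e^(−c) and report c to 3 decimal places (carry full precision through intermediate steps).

Write 572 = (1 − δ)μ, so δ = 1 − 572/682.52 = 0.1619293…
Then the exponent is δ²μ/2 = (μ − 572)²/(2μ) = 8.948214.

8.948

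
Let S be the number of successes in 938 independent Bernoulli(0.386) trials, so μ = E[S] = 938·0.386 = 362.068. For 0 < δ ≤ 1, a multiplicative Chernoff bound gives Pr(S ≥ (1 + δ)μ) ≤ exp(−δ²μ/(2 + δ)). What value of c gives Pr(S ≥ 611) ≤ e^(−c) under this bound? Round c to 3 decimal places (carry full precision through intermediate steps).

63.682

Write 611 = (1 + δ)μ, so δ = 611/362.068 − 1 = 0.6875283…
Then the exponent is δ²μ/(2 + δ) = (611 − μ)² / (μ·(2 + δ)) = 63.682230.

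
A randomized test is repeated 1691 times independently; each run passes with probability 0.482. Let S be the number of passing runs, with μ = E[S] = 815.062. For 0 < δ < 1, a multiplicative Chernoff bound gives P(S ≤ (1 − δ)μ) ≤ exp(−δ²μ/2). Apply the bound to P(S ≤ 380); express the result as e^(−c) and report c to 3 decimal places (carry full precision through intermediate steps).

Write 380 = (1 − δ)μ, so δ = 1 − 380/815.062 = 0.5337778…
Then the exponent is δ²μ/2 = (μ − 380)²/(2μ) = 116.113218.

116.113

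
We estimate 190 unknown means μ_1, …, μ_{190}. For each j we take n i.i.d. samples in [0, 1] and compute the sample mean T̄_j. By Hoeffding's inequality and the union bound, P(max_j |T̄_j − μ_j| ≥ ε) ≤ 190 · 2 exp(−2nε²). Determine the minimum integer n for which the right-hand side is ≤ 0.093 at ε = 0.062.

Need 2·190·exp(−2nε²) ≤ 0.093, i.e. exp(−2nε²) ≤ 0.093/380.
So 2nε² ≥ ln(380/0.093) = 8.315327.
Hence n ≥ 8.315327/(2·0.062²) = 1081.598.
The smallest integer n is 1082.

1082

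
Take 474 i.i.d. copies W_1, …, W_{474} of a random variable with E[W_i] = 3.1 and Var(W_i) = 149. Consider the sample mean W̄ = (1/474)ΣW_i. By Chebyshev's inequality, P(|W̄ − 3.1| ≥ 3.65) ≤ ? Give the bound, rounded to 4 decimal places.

0.0236

Var(W̄) = Var(W_i)/n = 149/474 = 0.31435.
Chebyshev: P(|W̄ − 3.1| ≥ 3.65) ≤ Var(W̄)/(3.65)² = 149/(474·3.65²) = 0.0236.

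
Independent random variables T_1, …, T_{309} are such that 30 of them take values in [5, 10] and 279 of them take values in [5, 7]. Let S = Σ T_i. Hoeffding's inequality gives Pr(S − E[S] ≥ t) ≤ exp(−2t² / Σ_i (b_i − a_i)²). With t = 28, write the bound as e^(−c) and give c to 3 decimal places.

Σ(b_i − a_i)² = 30·5² + 279·2² = 1866.
c = 2t² / 1866 = 2·28² / 1866 = 0.8403.

0.840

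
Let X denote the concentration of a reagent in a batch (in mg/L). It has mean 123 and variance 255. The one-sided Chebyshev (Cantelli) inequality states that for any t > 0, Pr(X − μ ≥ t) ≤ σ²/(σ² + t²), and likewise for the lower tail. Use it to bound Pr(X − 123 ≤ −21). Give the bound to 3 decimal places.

Here σ² = 255 and t = 21, so σ² + t² = 696.
Cantelli's bound: 255/696 = 0.3664.

0.366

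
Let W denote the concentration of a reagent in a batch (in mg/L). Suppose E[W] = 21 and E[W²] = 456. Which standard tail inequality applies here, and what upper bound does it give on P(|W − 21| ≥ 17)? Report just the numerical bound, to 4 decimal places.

0.0519

The first two moments determine the variance, so Chebyshev's inequality is the sharpest standard bound available.
Var(W) = E[W²] − (E[W])² = 456 − 441 = 15.
Chebyshev's inequality: P(|W − μ| ≥ t) ≤ Var(W)/t² = 15/289 = 0.0519.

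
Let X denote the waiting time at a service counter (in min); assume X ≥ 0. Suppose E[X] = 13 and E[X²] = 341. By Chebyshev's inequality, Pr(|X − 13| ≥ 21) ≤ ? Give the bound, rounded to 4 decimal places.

0.3900

Var(X) = E[X²] − (E[X])² = 341 − 169 = 172.
Chebyshev's inequality: Pr(|X − μ| ≥ t) ≤ Var(X)/t² = 172/441 = 0.3900.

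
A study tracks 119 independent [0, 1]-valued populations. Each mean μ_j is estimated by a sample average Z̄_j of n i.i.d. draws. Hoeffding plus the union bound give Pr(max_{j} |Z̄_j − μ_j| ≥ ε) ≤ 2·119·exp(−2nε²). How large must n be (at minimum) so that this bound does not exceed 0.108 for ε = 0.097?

Need 2·119·exp(−2nε²) ≤ 0.108, i.e. exp(−2nε²) ≤ 0.108/238.
So 2nε² ≥ ln(238/0.108) = 7.697895.
Hence n ≥ 7.697895/(2·0.097²) = 409.071.
The smallest integer n is 410.

410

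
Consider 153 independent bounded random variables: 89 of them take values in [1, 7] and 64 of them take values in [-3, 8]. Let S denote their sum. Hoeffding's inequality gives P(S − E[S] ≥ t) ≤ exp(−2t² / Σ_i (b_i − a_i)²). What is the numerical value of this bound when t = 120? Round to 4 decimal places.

0.0720

Σ(b_i − a_i)² = 89·6² + 64·11² = 10948.
Exponent = 2·120² / 10948 = 2.63062.
Bound = exp(−2.63062) = 0.07203.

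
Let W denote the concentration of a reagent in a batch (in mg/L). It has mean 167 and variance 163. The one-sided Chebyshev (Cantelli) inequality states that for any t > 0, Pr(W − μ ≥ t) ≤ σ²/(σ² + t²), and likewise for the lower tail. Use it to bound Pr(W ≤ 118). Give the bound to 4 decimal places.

0.0636

Here σ² = 163 and t = 49, so σ² + t² = 2564.
Cantelli's bound: 163/2564 = 0.0636.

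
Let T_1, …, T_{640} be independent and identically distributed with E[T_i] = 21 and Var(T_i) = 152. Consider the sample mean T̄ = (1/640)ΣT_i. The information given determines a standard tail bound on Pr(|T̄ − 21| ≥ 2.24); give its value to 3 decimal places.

0.047

With mean and variance of each term known, Chebyshev's inequality bounds the deviation of the sum (or sample mean).
Var(T̄) = Var(T_i)/n = 152/640 = 0.2375.
Chebyshev: Pr(|T̄ − 21| ≥ 2.24) ≤ Var(T̄)/(2.24)² = 152/(640·2.24²) = 0.0473.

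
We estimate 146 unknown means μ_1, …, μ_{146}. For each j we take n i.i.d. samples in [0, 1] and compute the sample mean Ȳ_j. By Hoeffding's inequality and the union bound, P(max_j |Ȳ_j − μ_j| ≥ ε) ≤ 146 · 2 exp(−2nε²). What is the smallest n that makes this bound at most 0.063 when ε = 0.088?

546

Need 2·146·exp(−2nε²) ≤ 0.063, i.e. exp(−2nε²) ≤ 0.063/292.
So 2nε² ≥ ln(292/0.063) = 8.441374.
Hence n ≥ 8.441374/(2·0.088²) = 545.027.
The smallest integer n is 546.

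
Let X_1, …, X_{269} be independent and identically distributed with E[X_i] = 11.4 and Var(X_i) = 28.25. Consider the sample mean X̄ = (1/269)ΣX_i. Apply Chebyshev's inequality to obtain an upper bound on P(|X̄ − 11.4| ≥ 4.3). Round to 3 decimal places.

Var(X̄) = Var(X_i)/n = 28.25/269 = 0.10502.
Chebyshev: P(|X̄ − 11.4| ≥ 4.3) ≤ Var(X̄)/(4.3)² = 28.25/(269·4.3²) = 0.0057.

0.006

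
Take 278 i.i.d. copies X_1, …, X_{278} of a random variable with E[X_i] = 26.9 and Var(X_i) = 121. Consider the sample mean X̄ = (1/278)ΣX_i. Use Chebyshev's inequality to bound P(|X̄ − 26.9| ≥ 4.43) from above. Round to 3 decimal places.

Var(X̄) = Var(X_i)/n = 121/278 = 0.43525.
Chebyshev: P(|X̄ − 26.9| ≥ 4.43) ≤ Var(X̄)/(4.43)² = 121/(278·4.43²) = 0.0222.

0.022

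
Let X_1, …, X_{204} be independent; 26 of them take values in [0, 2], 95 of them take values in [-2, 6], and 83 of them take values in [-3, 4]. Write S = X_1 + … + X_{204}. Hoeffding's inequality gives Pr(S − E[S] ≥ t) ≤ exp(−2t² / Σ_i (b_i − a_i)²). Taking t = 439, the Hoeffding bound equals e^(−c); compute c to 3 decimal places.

37.600

Σ(b_i − a_i)² = 26·2² + 95·8² + 83·7² = 10251.
c = 2t² / 10251 = 2·439² / 10251 = 37.6004.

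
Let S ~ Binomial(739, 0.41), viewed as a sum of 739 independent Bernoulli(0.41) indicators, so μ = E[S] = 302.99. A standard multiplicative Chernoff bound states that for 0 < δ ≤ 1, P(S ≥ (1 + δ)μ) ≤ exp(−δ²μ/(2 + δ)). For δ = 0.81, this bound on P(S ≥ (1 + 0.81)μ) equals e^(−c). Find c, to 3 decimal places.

70.744

c = δ²μ/(2 + δ) = 0.81²·302.99/(2 + 0.81) = 70.7444.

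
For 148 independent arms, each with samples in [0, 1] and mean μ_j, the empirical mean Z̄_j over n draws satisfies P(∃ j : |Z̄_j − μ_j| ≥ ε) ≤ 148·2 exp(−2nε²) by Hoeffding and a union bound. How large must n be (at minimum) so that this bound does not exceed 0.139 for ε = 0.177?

123

Need 2·148·exp(−2nε²) ≤ 0.139, i.e. exp(−2nε²) ≤ 0.139/296.
So 2nε² ≥ ln(296/0.139) = 7.663641.
Hence n ≥ 7.663641/(2·0.177²) = 122.309.
The smallest integer n is 123.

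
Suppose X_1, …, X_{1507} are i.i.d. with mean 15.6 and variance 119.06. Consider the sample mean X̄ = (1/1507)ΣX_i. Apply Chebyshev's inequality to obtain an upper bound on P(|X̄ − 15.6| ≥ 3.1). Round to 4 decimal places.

Var(X̄) = Var(X_i)/n = 119.06/1507 = 0.079005.
Chebyshev: P(|X̄ − 15.6| ≥ 3.1) ≤ Var(X̄)/(3.1)² = 119.06/(1507·3.1²) = 0.0082.

0.0082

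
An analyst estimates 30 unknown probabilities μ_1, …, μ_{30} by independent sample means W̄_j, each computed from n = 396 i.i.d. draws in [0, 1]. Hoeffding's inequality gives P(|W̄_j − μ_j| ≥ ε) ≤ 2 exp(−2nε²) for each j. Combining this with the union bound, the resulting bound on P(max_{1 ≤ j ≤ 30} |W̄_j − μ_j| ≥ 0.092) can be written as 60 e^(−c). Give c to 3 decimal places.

Union bound over the 30 events: P(max_{1 ≤ j ≤ 30} |W̄_j − μ_j| ≥ 0.092) ≤ 30·2·exp(−2nε²) = 60 exp(−2·396·0.092²).
So c = 2·396·0.092² = 6.7035.

6.703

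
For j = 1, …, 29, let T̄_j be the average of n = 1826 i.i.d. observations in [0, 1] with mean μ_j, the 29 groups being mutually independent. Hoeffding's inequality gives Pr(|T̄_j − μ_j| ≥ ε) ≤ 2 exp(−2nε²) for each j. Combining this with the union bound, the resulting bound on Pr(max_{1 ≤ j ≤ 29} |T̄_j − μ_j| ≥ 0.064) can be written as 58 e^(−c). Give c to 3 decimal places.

14.959

Union bound over the 29 events: Pr(max_{1 ≤ j ≤ 29} |T̄_j − μ_j| ≥ 0.064) ≤ 29·2·exp(−2nε²) = 58 exp(−2·1826·0.064²).
So c = 2·1826·0.064² = 14.9586.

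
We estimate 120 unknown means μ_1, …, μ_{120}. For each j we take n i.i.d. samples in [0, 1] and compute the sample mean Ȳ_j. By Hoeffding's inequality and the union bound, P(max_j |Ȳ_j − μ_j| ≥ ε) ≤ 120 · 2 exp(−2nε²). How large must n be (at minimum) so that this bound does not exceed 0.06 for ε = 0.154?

175

Need 2·120·exp(−2nε²) ≤ 0.06, i.e. exp(−2nε²) ≤ 0.06/240.
So 2nε² ≥ ln(240/0.06) = 8.294050.
Hence n ≥ 8.294050/(2·0.154²) = 174.862.
The smallest integer n is 175.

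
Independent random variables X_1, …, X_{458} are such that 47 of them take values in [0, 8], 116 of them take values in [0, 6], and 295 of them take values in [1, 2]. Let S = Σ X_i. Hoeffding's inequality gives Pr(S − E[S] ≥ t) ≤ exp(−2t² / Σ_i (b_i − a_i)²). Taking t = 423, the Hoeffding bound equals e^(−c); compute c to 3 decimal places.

Σ(b_i − a_i)² = 47·8² + 116·6² + 295·1² = 7479.
c = 2t² / 7479 = 2·423² / 7479 = 47.8484.

47.848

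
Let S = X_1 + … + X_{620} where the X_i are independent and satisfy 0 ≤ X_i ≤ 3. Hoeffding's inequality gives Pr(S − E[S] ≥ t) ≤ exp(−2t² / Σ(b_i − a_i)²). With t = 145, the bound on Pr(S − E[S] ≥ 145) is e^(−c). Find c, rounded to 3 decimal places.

7.536

Σ(b_i − a_i)² = 620·(3)² = 5580.
c = 2t²/5580 = 2·145²/5580 = 7.5358.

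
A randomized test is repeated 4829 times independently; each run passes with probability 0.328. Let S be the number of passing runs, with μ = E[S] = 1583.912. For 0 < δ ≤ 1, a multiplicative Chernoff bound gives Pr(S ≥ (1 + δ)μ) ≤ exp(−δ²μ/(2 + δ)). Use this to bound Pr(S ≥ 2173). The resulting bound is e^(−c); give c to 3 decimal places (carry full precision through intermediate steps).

Write 2173 = (1 + δ)μ, so δ = 2173/1583.912 − 1 = 0.3719197…
Then the exponent is δ²μ/(2 + δ) = (2173 − μ)² / (μ·(2 + δ)) = 92.369657.

92.370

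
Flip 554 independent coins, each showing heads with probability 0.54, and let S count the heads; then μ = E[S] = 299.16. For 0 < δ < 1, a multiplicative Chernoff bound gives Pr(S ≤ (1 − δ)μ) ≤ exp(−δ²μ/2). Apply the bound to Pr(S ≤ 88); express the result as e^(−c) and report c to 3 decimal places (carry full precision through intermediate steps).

74.523

Write 88 = (1 − δ)μ, so δ = 1 − 88/299.16 = 0.705843…
Then the exponent is δ²μ/2 = (μ − 88)²/(2μ) = 74.522907.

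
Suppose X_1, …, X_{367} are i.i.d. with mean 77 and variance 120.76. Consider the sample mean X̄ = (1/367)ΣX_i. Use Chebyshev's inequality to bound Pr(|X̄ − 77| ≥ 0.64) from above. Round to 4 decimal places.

Var(X̄) = Var(X_i)/n = 120.76/367 = 0.32905.
Chebyshev: Pr(|X̄ − 77| ≥ 0.64) ≤ Var(X̄)/(0.64)² = 120.76/(367·0.64²) = 0.8033.

0.8033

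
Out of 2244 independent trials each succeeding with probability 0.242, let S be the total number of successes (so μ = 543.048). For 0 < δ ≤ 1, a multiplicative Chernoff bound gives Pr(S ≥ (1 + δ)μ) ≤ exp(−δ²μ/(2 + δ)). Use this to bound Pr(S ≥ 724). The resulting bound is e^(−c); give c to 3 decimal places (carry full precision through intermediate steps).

Write 724 = (1 + δ)μ, so δ = 724/543.048 − 1 = 0.3332155…
Then the exponent is δ²μ/(2 + δ) = (724 − μ)² / (μ·(2 + δ)) = 25.842451.

25.842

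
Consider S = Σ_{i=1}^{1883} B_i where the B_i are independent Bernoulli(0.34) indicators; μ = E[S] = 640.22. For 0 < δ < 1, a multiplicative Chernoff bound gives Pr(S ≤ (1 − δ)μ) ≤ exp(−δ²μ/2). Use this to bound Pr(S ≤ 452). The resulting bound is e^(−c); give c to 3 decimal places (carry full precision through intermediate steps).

Write 452 = (1 − δ)μ, so δ = 1 − 452/640.22 = 0.2939927…
Then the exponent is δ²μ/2 = (μ − 452)²/(2μ) = 27.667652.

27.668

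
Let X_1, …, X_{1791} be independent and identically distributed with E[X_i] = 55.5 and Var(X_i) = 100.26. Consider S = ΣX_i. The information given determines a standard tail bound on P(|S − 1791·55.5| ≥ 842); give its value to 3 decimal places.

With mean and variance of each term known, Chebyshev's inequality bounds the deviation of the sum (or sample mean).
Var(S) = n·Var(X_i) = 1791·100.26 = 179565.66.
Chebyshev: P(|S − 1791·55.5| ≥ 842) ≤ Var(S)/842² = 179565.66/708964 = 0.2533.

0.253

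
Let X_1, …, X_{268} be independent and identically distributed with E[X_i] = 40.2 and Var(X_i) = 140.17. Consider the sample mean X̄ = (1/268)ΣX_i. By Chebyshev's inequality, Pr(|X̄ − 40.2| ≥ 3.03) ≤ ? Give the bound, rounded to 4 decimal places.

0.0570

Var(X̄) = Var(X_i)/n = 140.17/268 = 0.52302.
Chebyshev: Pr(|X̄ − 40.2| ≥ 3.03) ≤ Var(X̄)/(3.03)² = 140.17/(268·3.03²) = 0.0570.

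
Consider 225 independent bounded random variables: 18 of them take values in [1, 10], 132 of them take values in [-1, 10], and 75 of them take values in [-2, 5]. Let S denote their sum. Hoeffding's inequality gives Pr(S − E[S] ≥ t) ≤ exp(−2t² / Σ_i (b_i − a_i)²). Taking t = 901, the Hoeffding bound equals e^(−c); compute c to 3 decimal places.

Σ(b_i − a_i)² = 18·9² + 132·11² + 75·7² = 21105.
c = 2t² / 21105 = 2·901² / 21105 = 76.9297.

76.930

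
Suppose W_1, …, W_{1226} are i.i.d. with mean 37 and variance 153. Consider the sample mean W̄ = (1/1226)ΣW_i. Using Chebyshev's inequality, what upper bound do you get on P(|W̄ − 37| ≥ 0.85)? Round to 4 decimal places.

Var(W̄) = Var(W_i)/n = 153/1226 = 0.1248.
Chebyshev: P(|W̄ − 37| ≥ 0.85) ≤ Var(W̄)/(0.85)² = 153/(1226·0.85²) = 0.1727.

0.1727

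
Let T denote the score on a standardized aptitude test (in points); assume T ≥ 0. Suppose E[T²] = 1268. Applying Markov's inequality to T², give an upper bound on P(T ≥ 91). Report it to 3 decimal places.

Since T ≥ 0, the event {T ≥ 91} is the same as {T² ≥ 8281}.
Markov's inequality applied to T² gives P(T² ≥ 8281) ≤ E[T²]/8281 = 1268/8281 = 0.1531.

0.153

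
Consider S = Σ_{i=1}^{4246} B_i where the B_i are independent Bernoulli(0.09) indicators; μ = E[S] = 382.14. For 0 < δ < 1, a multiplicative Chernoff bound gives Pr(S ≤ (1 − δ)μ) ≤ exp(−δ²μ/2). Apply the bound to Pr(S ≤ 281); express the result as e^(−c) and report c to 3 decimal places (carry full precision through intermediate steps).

13.384

Write 281 = (1 − δ)μ, so δ = 1 − 281/382.14 = 0.2646674…
Then the exponent is δ²μ/2 = (μ − 281)²/(2μ) = 13.384230.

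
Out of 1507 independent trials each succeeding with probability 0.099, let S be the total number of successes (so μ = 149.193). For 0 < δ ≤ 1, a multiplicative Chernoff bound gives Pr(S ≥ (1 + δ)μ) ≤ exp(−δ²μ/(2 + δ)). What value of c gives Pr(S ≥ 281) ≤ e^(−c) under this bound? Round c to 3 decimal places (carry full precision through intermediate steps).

Write 281 = (1 + δ)μ, so δ = 281/149.193 − 1 = 0.8834664…
Then the exponent is δ²μ/(2 + δ) = (281 − μ)² / (μ·(2 + δ)) = 40.384398.

40.384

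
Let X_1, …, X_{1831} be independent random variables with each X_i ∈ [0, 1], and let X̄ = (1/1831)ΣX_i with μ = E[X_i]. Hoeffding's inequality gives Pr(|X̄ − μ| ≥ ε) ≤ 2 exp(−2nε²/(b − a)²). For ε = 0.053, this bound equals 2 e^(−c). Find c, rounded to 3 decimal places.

10.287

c = 2nε²/(b − a)² = 2·1831·0.053² / 1² = 10.2866.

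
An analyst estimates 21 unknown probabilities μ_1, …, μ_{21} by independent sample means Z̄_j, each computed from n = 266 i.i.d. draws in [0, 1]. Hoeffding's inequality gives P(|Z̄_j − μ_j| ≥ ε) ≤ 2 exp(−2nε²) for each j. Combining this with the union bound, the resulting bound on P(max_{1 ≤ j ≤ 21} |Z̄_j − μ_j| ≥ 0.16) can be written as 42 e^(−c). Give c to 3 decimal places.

13.619

Union bound over the 21 events: P(max_{1 ≤ j ≤ 21} |Z̄_j − μ_j| ≥ 0.16) ≤ 21·2·exp(−2nε²) = 42 exp(−2·266·0.16²).
So c = 2·266·0.16² = 13.6192.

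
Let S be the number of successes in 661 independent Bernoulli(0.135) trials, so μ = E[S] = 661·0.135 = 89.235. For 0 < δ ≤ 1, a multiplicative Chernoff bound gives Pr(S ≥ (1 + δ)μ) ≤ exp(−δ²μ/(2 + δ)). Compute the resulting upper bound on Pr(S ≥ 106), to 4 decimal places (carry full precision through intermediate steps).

0.2370

Write 106 = (1 + δ)μ, so δ = 106/89.235 − 1 = 0.1878747…
Then the exponent is δ²μ/(2 + δ) = (106 − μ)² / (μ·(2 + δ)) = 1.439625.
Bound = exp(−1.439625) = 0.23702.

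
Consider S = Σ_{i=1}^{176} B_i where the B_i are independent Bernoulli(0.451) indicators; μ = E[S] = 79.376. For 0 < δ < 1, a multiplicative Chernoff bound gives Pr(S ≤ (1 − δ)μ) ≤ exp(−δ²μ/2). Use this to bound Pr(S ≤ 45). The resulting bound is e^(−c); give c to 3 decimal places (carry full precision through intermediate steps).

7.444

Write 45 = (1 − δ)μ, so δ = 1 − 45/79.376 = 0.433078…
Then the exponent is δ²μ/2 = (μ − 45)²/(2μ) = 7.443745.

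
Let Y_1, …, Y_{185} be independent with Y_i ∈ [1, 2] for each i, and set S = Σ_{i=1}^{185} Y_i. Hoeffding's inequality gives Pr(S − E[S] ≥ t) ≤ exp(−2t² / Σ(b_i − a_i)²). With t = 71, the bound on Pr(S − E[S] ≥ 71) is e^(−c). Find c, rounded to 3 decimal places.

54.497

Σ(b_i − a_i)² = 185·(1)² = 185.
c = 2t²/185 = 2·71²/185 = 54.4973.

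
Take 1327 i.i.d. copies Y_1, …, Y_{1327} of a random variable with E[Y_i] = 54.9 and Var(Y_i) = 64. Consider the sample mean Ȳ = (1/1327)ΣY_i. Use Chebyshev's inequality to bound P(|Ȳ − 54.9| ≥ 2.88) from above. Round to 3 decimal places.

Var(Ȳ) = Var(Y_i)/n = 64/1327 = 0.048229.
Chebyshev: P(|Ȳ − 54.9| ≥ 2.88) ≤ Var(Ȳ)/(2.88)² = 64/(1327·2.88²) = 0.0058.

0.006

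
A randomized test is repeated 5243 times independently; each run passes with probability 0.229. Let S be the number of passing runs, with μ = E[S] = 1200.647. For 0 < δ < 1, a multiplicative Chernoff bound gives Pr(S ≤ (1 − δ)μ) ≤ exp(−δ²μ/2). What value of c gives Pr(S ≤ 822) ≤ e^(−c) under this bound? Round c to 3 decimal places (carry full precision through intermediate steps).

Write 822 = (1 − δ)μ, so δ = 1 − 822/1200.647 = 0.3153691…
Then the exponent is δ²μ/2 = (μ − 822)²/(2μ) = 59.706788.

59.707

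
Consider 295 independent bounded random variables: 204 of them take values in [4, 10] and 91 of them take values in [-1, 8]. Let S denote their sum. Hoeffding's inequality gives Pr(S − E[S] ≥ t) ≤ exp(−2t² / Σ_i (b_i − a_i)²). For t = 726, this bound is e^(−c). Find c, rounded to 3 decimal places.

Σ(b_i − a_i)² = 204·6² + 91·9² = 14715.
c = 2t² / 14715 = 2·726² / 14715 = 71.6379.

71.638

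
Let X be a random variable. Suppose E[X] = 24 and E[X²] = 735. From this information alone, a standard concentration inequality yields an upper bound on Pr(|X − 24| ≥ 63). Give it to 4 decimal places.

The first two moments determine the variance, so Chebyshev's inequality is the sharpest standard bound available.
Var(X) = E[X²] − (E[X])² = 735 − 576 = 159.
Chebyshev's inequality: Pr(|X − μ| ≥ t) ≤ Var(X)/t² = 159/3969 = 0.0401.

0.0401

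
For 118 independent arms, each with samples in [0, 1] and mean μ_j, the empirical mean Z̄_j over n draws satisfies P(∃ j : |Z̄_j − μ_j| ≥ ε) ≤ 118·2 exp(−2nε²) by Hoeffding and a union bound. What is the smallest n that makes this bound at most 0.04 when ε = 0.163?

164

Need 2·118·exp(−2nε²) ≤ 0.04, i.e. exp(−2nε²) ≤ 0.04/236.
So 2nε² ≥ ln(236/0.04) = 8.682708.
Hence n ≥ 8.682708/(2·0.163²) = 163.399.
The smallest integer n is 164.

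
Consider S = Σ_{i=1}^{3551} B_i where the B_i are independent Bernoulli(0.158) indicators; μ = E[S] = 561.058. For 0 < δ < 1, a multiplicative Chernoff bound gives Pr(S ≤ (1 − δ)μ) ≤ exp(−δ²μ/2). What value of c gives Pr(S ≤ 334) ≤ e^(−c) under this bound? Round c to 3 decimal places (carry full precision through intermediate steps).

45.945

Write 334 = (1 − δ)μ, so δ = 1 − 334/561.058 = 0.4046961…
Then the exponent is δ²μ/2 = (μ − 334)²/(2μ) = 45.944747.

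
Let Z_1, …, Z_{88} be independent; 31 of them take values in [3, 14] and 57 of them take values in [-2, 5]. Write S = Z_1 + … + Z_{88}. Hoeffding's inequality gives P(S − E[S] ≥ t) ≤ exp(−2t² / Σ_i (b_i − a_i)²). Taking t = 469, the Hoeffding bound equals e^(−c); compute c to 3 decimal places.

Σ(b_i − a_i)² = 31·11² + 57·7² = 6544.
c = 2t² / 6544 = 2·469² / 6544 = 67.2252.

67.225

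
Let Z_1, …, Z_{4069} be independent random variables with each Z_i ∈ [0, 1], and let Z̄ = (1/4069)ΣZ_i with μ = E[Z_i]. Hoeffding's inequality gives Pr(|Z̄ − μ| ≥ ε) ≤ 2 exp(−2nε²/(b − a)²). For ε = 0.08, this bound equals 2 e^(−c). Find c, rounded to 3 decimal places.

52.083

c = 2nε²/(b − a)² = 2·4069·0.08² / 1² = 52.0832.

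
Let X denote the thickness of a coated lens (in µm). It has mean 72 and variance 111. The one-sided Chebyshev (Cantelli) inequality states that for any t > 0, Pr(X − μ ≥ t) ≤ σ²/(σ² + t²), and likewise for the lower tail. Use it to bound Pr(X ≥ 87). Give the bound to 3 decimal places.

Here σ² = 111 and t = 15, so σ² + t² = 336.
Cantelli's bound: 111/336 = 0.3304.

0.330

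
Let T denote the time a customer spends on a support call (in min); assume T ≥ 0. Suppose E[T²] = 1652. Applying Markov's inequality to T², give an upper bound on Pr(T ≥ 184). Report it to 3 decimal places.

0.049

Since T ≥ 0, the event {T ≥ 184} is the same as {T² ≥ 33856}.
Markov's inequality applied to T² gives Pr(T² ≥ 33856) ≤ E[T²]/33856 = 1652/33856 = 0.0488.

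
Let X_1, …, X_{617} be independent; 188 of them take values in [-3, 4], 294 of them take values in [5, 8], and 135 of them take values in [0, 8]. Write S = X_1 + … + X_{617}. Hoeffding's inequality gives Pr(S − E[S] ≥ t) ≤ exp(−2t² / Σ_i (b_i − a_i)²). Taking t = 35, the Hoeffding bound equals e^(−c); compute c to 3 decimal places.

0.120

Σ(b_i − a_i)² = 188·7² + 294·3² + 135·8² = 20498.
c = 2t² / 20498 = 2·35² / 20498 = 0.1195.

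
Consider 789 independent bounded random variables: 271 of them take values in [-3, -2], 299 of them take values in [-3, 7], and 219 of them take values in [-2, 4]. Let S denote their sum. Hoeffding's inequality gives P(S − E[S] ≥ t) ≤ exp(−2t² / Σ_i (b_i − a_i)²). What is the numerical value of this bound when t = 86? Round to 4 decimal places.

0.6779

Σ(b_i − a_i)² = 271·1² + 299·10² + 219·6² = 38055.
Exponent = 2·86² / 38055 = 0.38870.
Bound = exp(−0.38870) = 0.67794.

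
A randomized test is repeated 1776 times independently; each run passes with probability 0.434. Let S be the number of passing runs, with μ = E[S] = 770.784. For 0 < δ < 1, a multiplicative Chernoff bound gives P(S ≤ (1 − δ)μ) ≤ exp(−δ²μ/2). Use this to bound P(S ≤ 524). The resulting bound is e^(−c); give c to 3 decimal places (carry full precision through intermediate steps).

Write 524 = (1 − δ)μ, so δ = 1 − 524/770.784 = 0.3201727…
Then the exponent is δ²μ/2 = (μ − 524)²/(2μ) = 39.506751.

39.507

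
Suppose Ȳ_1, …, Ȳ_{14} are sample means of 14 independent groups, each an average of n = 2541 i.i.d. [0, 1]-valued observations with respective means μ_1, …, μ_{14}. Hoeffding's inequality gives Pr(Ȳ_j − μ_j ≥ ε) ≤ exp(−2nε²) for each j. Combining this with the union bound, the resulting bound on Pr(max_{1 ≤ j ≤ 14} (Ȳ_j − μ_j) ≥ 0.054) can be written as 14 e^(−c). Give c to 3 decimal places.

14.819

Union bound over the 14 events: Pr(max_{1 ≤ j ≤ 14} (Ȳ_j − μ_j) ≥ 0.054) ≤ 14·exp(−2nε²) = 14 exp(−2·2541·0.054²).
So c = 2·2541·0.054² = 14.8191.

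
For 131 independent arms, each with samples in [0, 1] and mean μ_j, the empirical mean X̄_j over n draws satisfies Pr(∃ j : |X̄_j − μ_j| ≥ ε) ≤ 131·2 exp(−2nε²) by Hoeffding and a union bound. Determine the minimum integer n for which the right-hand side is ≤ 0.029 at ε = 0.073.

855

Need 2·131·exp(−2nε²) ≤ 0.029, i.e. exp(−2nε²) ≤ 0.029/262.
So 2nε² ≥ ln(262/0.029) = 9.108804.
Hence n ≥ 9.108804/(2·0.073²) = 854.645.
The smallest integer n is 855.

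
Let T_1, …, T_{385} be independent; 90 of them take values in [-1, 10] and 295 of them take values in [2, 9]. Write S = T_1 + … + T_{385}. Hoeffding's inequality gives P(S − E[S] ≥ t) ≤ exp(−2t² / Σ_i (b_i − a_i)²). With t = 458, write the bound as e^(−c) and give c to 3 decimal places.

Σ(b_i − a_i)² = 90·11² + 295·7² = 25345.
c = 2t² / 25345 = 2·458² / 25345 = 16.5527.

16.553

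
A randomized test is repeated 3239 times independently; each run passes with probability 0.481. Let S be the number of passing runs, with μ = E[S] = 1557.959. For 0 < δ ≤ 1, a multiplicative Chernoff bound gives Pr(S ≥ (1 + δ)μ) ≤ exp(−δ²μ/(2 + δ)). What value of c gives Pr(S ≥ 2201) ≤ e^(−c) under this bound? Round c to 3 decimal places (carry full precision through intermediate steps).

Write 2201 = (1 + δ)μ, so δ = 2201/1557.959 − 1 = 0.4127458…
Then the exponent is δ²μ/(2 + δ) = (2201 − μ)² / (μ·(2 + δ)) = 110.004320.

110.004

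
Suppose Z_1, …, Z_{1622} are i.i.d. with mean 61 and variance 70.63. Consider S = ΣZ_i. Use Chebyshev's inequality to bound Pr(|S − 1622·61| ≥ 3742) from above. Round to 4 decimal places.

0.0082

Var(S) = n·Var(Z_i) = 1622·70.63 = 114561.86.
Chebyshev: Pr(|S − 1622·61| ≥ 3742) ≤ Var(S)/3742² = 114561.86/14002564 = 0.0082.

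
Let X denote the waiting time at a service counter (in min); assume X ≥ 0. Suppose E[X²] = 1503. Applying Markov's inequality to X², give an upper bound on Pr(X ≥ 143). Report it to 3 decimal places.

Since X ≥ 0, the event {X ≥ 143} is the same as {X² ≥ 20449}.
Markov's inequality applied to X² gives Pr(X² ≥ 20449) ≤ E[X²]/20449 = 1503/20449 = 0.0735.

0.073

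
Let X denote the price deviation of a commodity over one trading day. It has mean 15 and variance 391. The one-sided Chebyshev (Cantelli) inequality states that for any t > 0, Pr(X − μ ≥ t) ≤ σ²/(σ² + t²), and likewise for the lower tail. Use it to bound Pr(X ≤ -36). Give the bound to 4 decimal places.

Here σ² = 391 and t = 51, so σ² + t² = 2992.
Cantelli's bound: 391/2992 = 0.1307.

0.1307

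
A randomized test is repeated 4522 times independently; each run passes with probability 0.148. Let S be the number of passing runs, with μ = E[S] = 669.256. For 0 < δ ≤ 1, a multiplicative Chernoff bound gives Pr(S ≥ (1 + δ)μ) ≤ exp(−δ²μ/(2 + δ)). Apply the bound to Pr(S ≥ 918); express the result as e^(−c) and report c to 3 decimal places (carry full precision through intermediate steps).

38.981

Write 918 = (1 + δ)μ, so δ = 918/669.256 − 1 = 0.3716724…
Then the exponent is δ²μ/(2 + δ) = (918 − μ)² / (μ·(2 + δ)) = 38.981473.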